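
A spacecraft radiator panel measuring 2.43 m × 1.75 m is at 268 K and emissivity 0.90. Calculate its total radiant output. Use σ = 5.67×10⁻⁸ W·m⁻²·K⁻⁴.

A = 2.43 × 1.75 = 4.25 m².
Stefan–Boltzmann: P = εσAT⁴ = 0.90 × 5.67×10⁻⁸ × 4.25 × (268)⁴ = 0.90 × 5.67×10⁻⁸ × 4.25 × 5.16×10^9.
P = 1120 W.

P ≈ 1120 W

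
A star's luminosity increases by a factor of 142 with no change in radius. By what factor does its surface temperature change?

P ∝ T⁴ ⇒ T ∝ P^(1/4), so T scales by (142)^(1/4) = 3.45.

factor ≈ 3.45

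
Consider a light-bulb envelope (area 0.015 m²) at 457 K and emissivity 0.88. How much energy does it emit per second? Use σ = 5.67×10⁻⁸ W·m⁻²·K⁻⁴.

P ≈ 32.6 W

Stefan–Boltzmann: P = εσAT⁴ = 0.88 × 5.67×10⁻⁸ × 0.0150 × (457)⁴ = 0.88 × 5.67×10⁻⁸ × 0.0150 × 4.36×10^10.
P = 32.6 W.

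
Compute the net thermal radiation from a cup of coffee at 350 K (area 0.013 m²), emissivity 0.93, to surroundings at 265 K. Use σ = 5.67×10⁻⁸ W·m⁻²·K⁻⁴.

Q ≈ 6.91 W

Q = εσA(T⁴ − T_s⁴). T⁴ − T_s⁴ = (350)⁴ − (265)⁴ = 1.50×10^10 − 4.93×10^9 = 1.01×10^10 K⁴.
Q = 0.93 × 5.67×10⁻⁸ × 0.0130 × 1.01×10^10 = 6.91 W.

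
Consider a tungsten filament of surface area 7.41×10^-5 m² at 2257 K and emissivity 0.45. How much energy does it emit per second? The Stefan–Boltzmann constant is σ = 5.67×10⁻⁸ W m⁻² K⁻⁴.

P ≈ 49.1 W

Stefan–Boltzmann: P = εσAT⁴ = 0.45 × 5.67×10⁻⁸ × 7.41×10^-5 × (2257)⁴ = 0.45 × 5.67×10⁻⁸ × 7.41×10^-5 × 2.59×10^13.
P = 49.1 W.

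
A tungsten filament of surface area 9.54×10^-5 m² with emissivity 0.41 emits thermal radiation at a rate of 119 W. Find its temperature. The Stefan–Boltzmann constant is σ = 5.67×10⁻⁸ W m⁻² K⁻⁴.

From P = εσAT⁴, T = (P / εσA)^(1/4) = (119 / (0.41 × 5.67×10⁻⁸ × 9.54×10^-5))^(1/4).
T = (5.37×10^13)^(1/4) = 2710 K.

T ≈ 2710 K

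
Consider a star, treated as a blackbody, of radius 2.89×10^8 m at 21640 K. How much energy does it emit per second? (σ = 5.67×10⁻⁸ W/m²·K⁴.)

A = 4πr² = 4π × (2.89×10^8)² = 1.05×10^18 m².
P = σAT⁴ = 5.67×10⁻⁸ × 1.05×10^18 × (21640)⁴ = 5.67×10⁻⁸ × 1.05×10^18 × 2.19×10^17.
P = 1.31×10^28 W.

P ≈ 1.31×10^28 W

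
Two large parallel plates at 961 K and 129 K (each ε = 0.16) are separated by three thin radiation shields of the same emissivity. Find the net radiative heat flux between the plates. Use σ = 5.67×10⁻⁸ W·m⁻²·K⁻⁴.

Each of the 4 gaps contributes resistance (2/ε − 1) = 2/0.16 − 1 = 11.50; total = 46.00.
q = σ(T₁⁴ − T₂⁴) / 46.00 = 5.67×10⁻⁸ × 8.53×10^11 / 46.00 = 1050 W/m².

q ≈ 1050 W/m²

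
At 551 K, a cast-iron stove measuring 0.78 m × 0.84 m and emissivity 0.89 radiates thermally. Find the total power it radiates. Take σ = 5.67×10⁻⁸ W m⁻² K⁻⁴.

P ≈ 3050 W

A = 0.78 × 0.84 = 0.655 m².
P = εσAT⁴ = 0.89 × 5.67×10⁻⁸ × 0.655 × (551)⁴ = 0.89 × 5.67×10⁻⁸ × 0.655 × 9.22×10^10.
P = 3050 W.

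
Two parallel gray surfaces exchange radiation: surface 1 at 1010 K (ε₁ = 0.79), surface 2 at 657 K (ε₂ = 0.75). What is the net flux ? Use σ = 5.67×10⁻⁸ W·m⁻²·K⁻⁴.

q ≈ 30300 W/m²

For two large parallel gray plates, q = σ(T₁⁴ − T₂⁴) / (1/ε₁ + 1/ε₂ − 1).
1/ε₁ + 1/ε₂ − 1 = 1/0.79 + 1/0.75 − 1 = 1.599.
T₁⁴ − T₂⁴ = 1.04×10^12 − 1.86×10^11 = 8.54×10^11 K⁴.
q = 5.67×10⁻⁸ × 8.54×10^11 / 1.599 = 30300 W/m².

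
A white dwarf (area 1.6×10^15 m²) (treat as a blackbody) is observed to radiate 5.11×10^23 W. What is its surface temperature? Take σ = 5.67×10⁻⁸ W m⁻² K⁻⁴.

T ≈ 8660 K

From P = σAT⁴, T = (P / σA)^(1/4) = (5.11×10^23 / (5.67×10⁻⁸ × 1.60×10^15))^(1/4).
T = (5.63×10^15)^(1/4) = 8660 K.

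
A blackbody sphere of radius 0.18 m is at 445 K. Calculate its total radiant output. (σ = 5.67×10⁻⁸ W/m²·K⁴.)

A = 4πr² = 4π × (0.18)² = 0.407 m².
P = σAT⁴ = 5.67×10⁻⁸ × 0.407 × (445)⁴ = 5.67×10⁻⁸ × 0.407 × 3.92×10^10.
P = 905 W.

P ≈ 905 W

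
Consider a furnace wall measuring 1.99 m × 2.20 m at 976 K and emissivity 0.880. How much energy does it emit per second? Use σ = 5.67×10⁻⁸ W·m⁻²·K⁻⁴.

A = 1.99 × 2.20 = 4.38 m².
Stefan–Boltzmann: P = εσAT⁴ = 0.880 × 5.67×10⁻⁸ × 4.38 × (976)⁴ = 0.880 × 5.67×10⁻⁸ × 4.38 × 9.07×10^11.
P = 1.98×10^5 W.

P ≈ 1.98×10^5 W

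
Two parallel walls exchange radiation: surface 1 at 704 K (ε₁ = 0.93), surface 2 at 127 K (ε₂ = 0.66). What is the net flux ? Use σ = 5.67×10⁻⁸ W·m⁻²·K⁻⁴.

q ≈ 8750 W/m²

For two large parallel gray plates, q = σ(T₁⁴ − T₂⁴) / (1/ε₁ + 1/ε₂ − 1).
1/ε₁ + 1/ε₂ − 1 = 1/0.93 + 1/0.66 − 1 = 1.590.
T₁⁴ − T₂⁴ = 2.46×10^11 − 2.60×10^8 = 2.45×10^11 K⁴.
q = 5.67×10⁻⁸ × 2.45×10^11 / 1.590 = 8750 W/m².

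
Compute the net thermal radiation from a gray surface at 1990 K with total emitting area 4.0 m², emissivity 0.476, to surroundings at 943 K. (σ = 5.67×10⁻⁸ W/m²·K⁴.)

Q = εσA(T⁴ − T_s⁴). T⁴ − T_s⁴ = (1990)⁴ − (943)⁴ = 1.57×10^13 − 7.91×10^11 = 1.49×10^13 K⁴.
Q = 0.476 × 5.67×10⁻⁸ × 4.00 × 1.49×10^13 = 1.61×10^6 W.

Q ≈ 1.61×10^6 W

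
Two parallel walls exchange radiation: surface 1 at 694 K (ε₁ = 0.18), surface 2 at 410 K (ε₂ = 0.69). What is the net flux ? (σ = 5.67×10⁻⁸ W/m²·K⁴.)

For two large parallel gray plates, q = σ(T₁⁴ − T₂⁴) / (1/ε₁ + 1/ε₂ − 1).
1/ε₁ + 1/ε₂ − 1 = 1/0.18 + 1/0.69 − 1 = 6.005.
T₁⁴ − T₂⁴ = 2.32×10^11 − 2.83×10^10 = 2.04×10^11 K⁴.
q = 5.67×10⁻⁸ × 2.04×10^11 / 6.005 = 1920 W/m².

q ≈ 1920 W/m²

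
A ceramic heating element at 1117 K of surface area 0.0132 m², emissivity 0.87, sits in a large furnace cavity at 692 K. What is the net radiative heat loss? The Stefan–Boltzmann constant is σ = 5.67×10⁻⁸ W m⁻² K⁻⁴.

Q ≈ 864 W

Q = εσA(T⁴ − T_s⁴). T⁴ − T_s⁴ = (1117)⁴ − (692)⁴ = 1.56×10^12 − 2.29×10^11 = 1.33×10^12 K⁴.
Q = 0.87 × 5.67×10⁻⁸ × 0.0132 × 1.33×10^12 = 864 W.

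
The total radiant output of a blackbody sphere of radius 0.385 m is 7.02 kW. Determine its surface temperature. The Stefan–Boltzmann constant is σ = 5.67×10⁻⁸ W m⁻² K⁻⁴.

A = 4πr² = 4π × (0.385)² = 1.86 m².
From P = σAT⁴, T = (P / σA)^(1/4) = (7020 / (5.67×10⁻⁸ × 1.86))^(1/4).
T = (6.65×10^10)^(1/4) = 508 K.

T ≈ 508 K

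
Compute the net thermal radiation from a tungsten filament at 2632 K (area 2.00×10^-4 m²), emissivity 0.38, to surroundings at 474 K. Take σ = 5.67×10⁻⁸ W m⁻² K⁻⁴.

Q = εσA(T⁴ − T_s⁴). T⁴ − T_s⁴ = (2632)⁴ − (474)⁴ = 4.80×10^13 − 5.05×10^10 = 4.79×10^13 K⁴.
Q = 0.38 × 5.67×10⁻⁸ × 2.00×10^-4 × 4.79×10^13 = 207 W.

Q ≈ 207 W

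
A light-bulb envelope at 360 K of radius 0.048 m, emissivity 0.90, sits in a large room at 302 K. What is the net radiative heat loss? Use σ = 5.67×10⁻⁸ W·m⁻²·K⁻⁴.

Q ≈ 12.5 W

A = 4πr² = 4π × (0.048)² = 0.0290 m².
Q = εσA(T⁴ − T_s⁴). T⁴ − T_s⁴ = (360)⁴ − (302)⁴ = 1.68×10^10 − 8.32×10^9 = 8.48×10^9 K⁴.
Q = 0.90 × 5.67×10⁻⁸ × 0.0290 × 8.48×10^9 = 12.5 W.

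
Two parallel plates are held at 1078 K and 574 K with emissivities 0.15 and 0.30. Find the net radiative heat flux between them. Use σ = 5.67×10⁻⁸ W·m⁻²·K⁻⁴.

For two large parallel gray plates, q = σ(T₁⁴ − T₂⁴) / (1/ε₁ + 1/ε₂ − 1).
1/ε₁ + 1/ε₂ − 1 = 1/0.15 + 1/0.30 − 1 = 9.000.
T₁⁴ − T₂⁴ = 1.35×10^12 − 1.09×10^11 = 1.24×10^12 K⁴.
q = 5.67×10⁻⁸ × 1.24×10^12 / 9.000 = 7820 W/m².

q ≈ 7820 W/m²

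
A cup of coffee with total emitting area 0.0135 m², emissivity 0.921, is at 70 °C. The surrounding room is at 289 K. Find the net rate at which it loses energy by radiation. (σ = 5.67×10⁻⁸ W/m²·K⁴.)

Q ≈ 4.84 W

Convert: 70 °C = 343 K.
Q = εσA(T⁴ − T_s⁴). T⁴ − T_s⁴ = (343)⁴ − (289)⁴ = 1.38×10^10 − 6.98×10^9 = 6.87×10^9 K⁴.
Q = 0.921 × 5.67×10⁻⁸ × 0.0135 × 6.87×10^9 = 4.84 W.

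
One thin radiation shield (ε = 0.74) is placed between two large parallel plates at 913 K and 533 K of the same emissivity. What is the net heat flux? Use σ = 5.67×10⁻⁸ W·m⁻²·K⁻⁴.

q ≈ 10200 W/m²

Each of the 2 gaps contributes resistance (2/ε − 1) = 2/0.74 − 1 = 1.703; total = 3.405.
q = σ(T₁⁴ − T₂⁴) / 3.405 = 5.67×10⁻⁸ × 6.14×10^11 / 3.405 = 10200 W/m².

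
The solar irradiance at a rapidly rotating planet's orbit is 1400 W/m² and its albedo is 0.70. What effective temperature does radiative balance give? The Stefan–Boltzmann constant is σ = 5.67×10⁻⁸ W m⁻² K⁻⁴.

Power absorbed = (1−a)S·πR²; power emitted = 4πR²σT⁴. Equating and cancelling πR²:
T = ((1−a)S / 4σ)^(1/4) = (420 / (4 × 5.67×10⁻⁸))^(1/4) = (1.85×10^9)^(1/4).
T = 207 K.

T ≈ 207 K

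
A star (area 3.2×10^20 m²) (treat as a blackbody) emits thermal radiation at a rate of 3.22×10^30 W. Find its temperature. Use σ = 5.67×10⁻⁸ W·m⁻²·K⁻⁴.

T ≈ 20500 K

From P = σAT⁴, T = (P / σA)^(1/4) = (3.22×10^30 / (5.67×10⁻⁸ × 3.20×10^20))^(1/4).
T = (1.77×10^17)^(1/4) = 20500 K.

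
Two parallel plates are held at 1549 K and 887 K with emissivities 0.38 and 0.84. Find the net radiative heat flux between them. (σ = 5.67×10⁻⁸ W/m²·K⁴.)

q ≈ 1.03×10^5 W/m²

For two large parallel gray plates, q = σ(T₁⁴ − T₂⁴) / (1/ε₁ + 1/ε₂ − 1).
1/ε₁ + 1/ε₂ − 1 = 1/0.38 + 1/0.84 − 1 = 2.822.
T₁⁴ − T₂⁴ = 5.76×10^12 − 6.19×10^11 = 5.14×10^12 K⁴.
q = 5.67×10⁻⁸ × 5.14×10^12 / 2.822 = 1.03×10^5 W/m².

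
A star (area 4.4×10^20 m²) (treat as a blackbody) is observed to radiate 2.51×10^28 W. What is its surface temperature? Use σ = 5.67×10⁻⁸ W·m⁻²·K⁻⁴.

From P = σAT⁴, T = (P / σA)^(1/4) = (2.51×10^28 / (5.67×10⁻⁸ × 4.40×10^20))^(1/4).
T = (1.01×10^15)^(1/4) = 5630 K.

T ≈ 5630 K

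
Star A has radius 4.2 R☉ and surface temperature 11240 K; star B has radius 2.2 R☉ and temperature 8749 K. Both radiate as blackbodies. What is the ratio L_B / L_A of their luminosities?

L = 4πR²σT⁴ ∝ R²T⁴, so L_B/L_A = (2.2/4.2)² × (8749/11240)⁴ = 0.274 × 0.367 = 0.101.

L_B/L_A ≈ 0.101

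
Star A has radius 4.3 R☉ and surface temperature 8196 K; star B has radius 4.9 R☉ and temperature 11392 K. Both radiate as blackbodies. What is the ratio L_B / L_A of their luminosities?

L = 4πR²σT⁴ ∝ R²T⁴, so L_B/L_A = (4.9/4.3)² × (11392/8196)⁴ = 1.30 × 3.73 = 4.85.

L_B/L_A ≈ 4.85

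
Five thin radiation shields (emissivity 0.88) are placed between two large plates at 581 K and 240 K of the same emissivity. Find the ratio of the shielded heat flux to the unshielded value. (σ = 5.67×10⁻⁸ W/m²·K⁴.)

ratio ≈ 0.167

With N identical shields there are N+1 = 6 gaps in series, each with the same radiative resistance, so the flux falls to 1/(N+1) of its unshielded value.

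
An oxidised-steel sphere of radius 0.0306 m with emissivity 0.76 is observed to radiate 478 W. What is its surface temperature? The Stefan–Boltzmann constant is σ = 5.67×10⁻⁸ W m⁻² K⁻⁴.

A = 4πr² = 4π × (0.0306)² = 0.0118 m².
From P = εσAT⁴, T = (P / εσA)^(1/4) = (478 / (0.76 × 5.67×10⁻⁸ × 0.0118))^(1/4).
T = (9.43×10^11)^(1/4) = 985 K.

T ≈ 985 K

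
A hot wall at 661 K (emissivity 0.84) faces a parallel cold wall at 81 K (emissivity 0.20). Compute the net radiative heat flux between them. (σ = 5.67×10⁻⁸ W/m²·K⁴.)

For two large parallel gray plates, q = σ(T₁⁴ − T₂⁴) / (1/ε₁ + 1/ε₂ − 1).
1/ε₁ + 1/ε₂ − 1 = 1/0.84 + 1/0.20 − 1 = 5.190.
T₁⁴ − T₂⁴ = 1.91×10^11 − 4.30×10^7 = 1.91×10^11 K⁴.
q = 5.67×10⁻⁸ × 1.91×10^11 / 5.190 = 2080 W/m².

q ≈ 2080 W/m²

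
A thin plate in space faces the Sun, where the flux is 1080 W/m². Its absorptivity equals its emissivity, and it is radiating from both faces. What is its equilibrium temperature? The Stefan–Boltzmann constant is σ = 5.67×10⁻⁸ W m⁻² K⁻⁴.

T ≈ 312 K

Absorbed flux αS = emitted flux 2εσT⁴ per unit area; with α = ε this gives T = (S/2σ)^(1/4).
T = (1080 / (2 × 5.67×10⁻⁸))^(1/4) = (9.52×10^9)^(1/4).
T = 312 K.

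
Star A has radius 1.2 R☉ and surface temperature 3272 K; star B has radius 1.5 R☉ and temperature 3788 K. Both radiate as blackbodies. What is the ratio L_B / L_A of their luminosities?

L_B/L_A ≈ 2.81

L = 4πR²σT⁴ ∝ R²T⁴, so L_B/L_A = (1.5/1.2)² × (3788/3272)⁴ = 1.56 × 1.80 = 2.81.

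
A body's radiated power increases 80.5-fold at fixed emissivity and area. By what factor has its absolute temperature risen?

P ∝ T⁴ ⇒ T ∝ P^(1/4), so T scales by (80.5)^(1/4) = 3.00.

factor ≈ 3.00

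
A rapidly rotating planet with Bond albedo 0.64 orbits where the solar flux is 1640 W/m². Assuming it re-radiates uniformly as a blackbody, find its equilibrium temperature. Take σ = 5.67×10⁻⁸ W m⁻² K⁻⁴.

T ≈ 226 K

Power absorbed = (1−a)S·πR²; power emitted = 4πR²σT⁴. Equating and cancelling πR²:
T = ((1−a)S / 4σ)^(1/4) = (590 / (4 × 5.67×10⁻⁸))^(1/4) = (2.60×10^9)^(1/4).
T = 226 K.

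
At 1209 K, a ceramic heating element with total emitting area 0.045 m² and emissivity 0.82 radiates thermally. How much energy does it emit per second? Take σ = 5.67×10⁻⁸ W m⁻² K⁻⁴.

P ≈ 4470 W

Stefan–Boltzmann: P = εσAT⁴ = 0.82 × 5.67×10⁻⁸ × 0.0450 × (1209)⁴ = 0.82 × 5.67×10⁻⁸ × 0.0450 × 2.14×10^12.
P = 4470 W.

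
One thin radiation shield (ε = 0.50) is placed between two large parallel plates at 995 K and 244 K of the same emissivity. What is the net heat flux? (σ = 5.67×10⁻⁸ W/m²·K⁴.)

q ≈ 9230 W/m²

Each of the 2 gaps contributes resistance (2/ε − 1) = 2/0.50 − 1 = 3.000; total = 6.000.
q = σ(T₁⁴ − T₂⁴) / 6.000 = 5.67×10⁻⁸ × 9.77×10^11 / 6.000 = 9230 W/m².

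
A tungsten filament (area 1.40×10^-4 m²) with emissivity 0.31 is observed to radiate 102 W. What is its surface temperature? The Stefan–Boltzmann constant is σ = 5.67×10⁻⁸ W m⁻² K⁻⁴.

From P = εσAT⁴, T = (P / εσA)^(1/4) = (102 / (0.31 × 5.67×10⁻⁸ × 1.40×10^-4))^(1/4).
T = (4.15×10^13)^(1/4) = 2540 K.

T ≈ 2540 K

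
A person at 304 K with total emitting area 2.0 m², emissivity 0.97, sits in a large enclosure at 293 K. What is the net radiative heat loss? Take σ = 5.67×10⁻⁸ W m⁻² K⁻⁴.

Q ≈ 129 W

Q = εσA(T⁴ − T_s⁴). T⁴ − T_s⁴ = (304)⁴ − (293)⁴ = 8.54×10^9 − 7.37×10^9 = 1.17×10^9 K⁴.
Q = 0.97 × 5.67×10⁻⁸ × 2.00 × 1.17×10^9 = 129 W.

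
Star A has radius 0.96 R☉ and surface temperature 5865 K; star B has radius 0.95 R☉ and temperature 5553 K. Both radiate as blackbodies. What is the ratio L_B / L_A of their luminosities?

L = 4πR²σT⁴ ∝ R²T⁴, so L_B/L_A = (0.95/0.96)² × (5553/5865)⁴ = 0.979 × 0.804 = 0.787.

L_B/L_A ≈ 0.787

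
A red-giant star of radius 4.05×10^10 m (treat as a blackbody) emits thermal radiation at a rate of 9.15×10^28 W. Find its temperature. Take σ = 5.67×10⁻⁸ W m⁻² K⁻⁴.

T ≈ 2970 K

A = 4πr² = 4π × (4.05×10^10)² = 2.06×10^22 m².
From P = σAT⁴, T = (P / σA)^(1/4) = (9.15×10^28 / (5.67×10⁻⁸ × 2.06×10^22))^(1/4).
T = (7.83×10^13)^(1/4) = 2970 K.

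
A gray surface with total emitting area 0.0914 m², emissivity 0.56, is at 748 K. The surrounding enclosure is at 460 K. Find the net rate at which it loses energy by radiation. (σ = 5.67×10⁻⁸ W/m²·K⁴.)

Q ≈ 779 W

Q = εσA(T⁴ − T_s⁴). T⁴ − T_s⁴ = (748)⁴ − (460)⁴ = 3.13×10^11 − 4.48×10^10 = 2.68×10^11 K⁴.
Q = 0.56 × 5.67×10⁻⁸ × 0.0914 × 2.68×10^11 = 779 W.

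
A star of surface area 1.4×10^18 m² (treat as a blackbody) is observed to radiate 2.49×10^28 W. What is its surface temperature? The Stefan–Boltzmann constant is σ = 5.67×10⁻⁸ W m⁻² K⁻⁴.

From P = σAT⁴, T = (P / σA)^(1/4) = (2.49×10^28 / (5.67×10⁻⁸ × 1.40×10^18))^(1/4).
T = (3.14×10^17)^(1/4) = 23700 K.

T ≈ 23700 K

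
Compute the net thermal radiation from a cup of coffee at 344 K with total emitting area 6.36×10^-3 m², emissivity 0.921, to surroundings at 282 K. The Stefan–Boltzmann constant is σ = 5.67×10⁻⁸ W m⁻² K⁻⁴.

Q ≈ 2.55 W

Q = εσA(T⁴ − T_s⁴). T⁴ − T_s⁴ = (344)⁴ − (282)⁴ = 1.40×10^10 − 6.32×10^9 = 7.68×10^9 K⁴.
Q = 0.921 × 5.67×10⁻⁸ × 6.36×10^-3 × 7.68×10^9 = 2.55 W.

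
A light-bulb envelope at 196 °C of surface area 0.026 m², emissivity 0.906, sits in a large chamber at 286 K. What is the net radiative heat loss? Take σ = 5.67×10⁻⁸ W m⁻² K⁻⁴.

Convert: 196 °C = 469 K.
Q = εσA(T⁴ − T_s⁴). T⁴ − T_s⁴ = (469)⁴ − (286)⁴ = 4.84×10^10 − 6.69×10^9 = 4.17×10^10 K⁴.
Q = 0.906 × 5.67×10⁻⁸ × 0.0260 × 4.17×10^10 = 55.7 W.

Q ≈ 55.7 W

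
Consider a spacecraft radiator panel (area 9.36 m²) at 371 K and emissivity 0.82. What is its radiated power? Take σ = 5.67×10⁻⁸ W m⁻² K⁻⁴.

P ≈ 8240 W

Stefan–Boltzmann: P = εσAT⁴ = 0.82 × 5.67×10⁻⁸ × 9.36 × (371)⁴ = 0.82 × 5.67×10⁻⁸ × 9.36 × 1.89×10^10.
P = 8240 W.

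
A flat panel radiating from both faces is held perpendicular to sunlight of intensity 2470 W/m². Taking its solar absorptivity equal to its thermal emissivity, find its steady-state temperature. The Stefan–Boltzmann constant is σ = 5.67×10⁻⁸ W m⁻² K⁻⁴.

Absorbed flux αS = emitted flux 2εσT⁴ per unit area; with α = ε this gives T = (S/2σ)^(1/4).
T = (2470 / (2 × 5.67×10⁻⁸))^(1/4) = (2.18×10^10)^(1/4).
T = 384 K.

T ≈ 384 K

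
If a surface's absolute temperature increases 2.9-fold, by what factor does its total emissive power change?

P ∝ T⁴, so the power scales as (2.9)⁴ = 70.7.

factor ≈ 70.7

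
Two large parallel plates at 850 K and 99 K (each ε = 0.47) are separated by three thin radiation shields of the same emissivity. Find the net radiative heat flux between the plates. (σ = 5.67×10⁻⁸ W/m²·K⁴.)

q ≈ 2270 W/m²

Each of the 4 gaps contributes resistance (2/ε − 1) = 2/0.47 − 1 = 3.255; total = 13.02.
q = σ(T₁⁴ − T₂⁴) / 13.02 = 5.67×10⁻⁸ × 5.22×10^11 / 13.02 = 2270 W/m².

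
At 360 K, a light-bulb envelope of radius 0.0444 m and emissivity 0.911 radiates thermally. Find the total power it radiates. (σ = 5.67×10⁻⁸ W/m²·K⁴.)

P ≈ 21.5 W

A = 4πr² = 4π × (0.0444)² = 0.0248 m².
P = εσAT⁴ = 0.911 × 5.67×10⁻⁸ × 0.0248 × (360)⁴ = 0.911 × 5.67×10⁻⁸ × 0.0248 × 1.68×10^10.
P = 21.5 W.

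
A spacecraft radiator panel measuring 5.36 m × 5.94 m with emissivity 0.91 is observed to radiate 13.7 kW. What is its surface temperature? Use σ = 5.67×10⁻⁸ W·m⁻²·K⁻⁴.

T ≈ 302 K

A = 5.36 × 5.94 = 31.8 m².
From P = εσAT⁴, T = (P / εσA)^(1/4) = (13700 / (0.91 × 5.67×10⁻⁸ × 31.8))^(1/4).
T = (8.34×10^9)^(1/4) = 302 K.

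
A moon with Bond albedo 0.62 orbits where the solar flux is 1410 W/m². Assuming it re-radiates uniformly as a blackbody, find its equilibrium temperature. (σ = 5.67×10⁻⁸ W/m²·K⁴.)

T ≈ 220 K

Power absorbed = (1−a)S·πR²; power emitted = 4πR²σT⁴. Equating and cancelling πR²:
T = ((1−a)S / 4σ)^(1/4) = (536 / (4 × 5.67×10⁻⁸))^(1/4) = (2.36×10^9)^(1/4).
T = 220 K.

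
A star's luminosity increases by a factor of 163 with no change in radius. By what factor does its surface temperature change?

factor ≈ 3.57

P ∝ T⁴ ⇒ T ∝ P^(1/4), so T scales by (163)^(1/4) = 3.57.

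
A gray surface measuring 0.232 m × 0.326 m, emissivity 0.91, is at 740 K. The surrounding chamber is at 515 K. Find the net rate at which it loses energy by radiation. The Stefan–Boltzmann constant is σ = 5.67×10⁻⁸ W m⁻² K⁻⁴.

Q ≈ 896 W

A = 0.232 × 0.326 = 0.0756 m².
Q = εσA(T⁴ − T_s⁴). T⁴ − T_s⁴ = (740)⁴ − (515)⁴ = 3.00×10^11 − 7.03×10^10 = 2.30×10^11 K⁴.
Q = 0.91 × 5.67×10⁻⁸ × 0.0756 × 2.30×10^11 = 896 W.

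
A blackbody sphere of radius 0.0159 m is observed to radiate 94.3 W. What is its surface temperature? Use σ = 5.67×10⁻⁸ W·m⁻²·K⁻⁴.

T ≈ 851 K

A = 4πr² = 4π × (0.0159)² = 3.18×10^-3 m².
From P = σAT⁴, T = (P / σA)^(1/4) = (94.3 / (5.67×10⁻⁸ × 3.18×10^-3))^(1/4).
T = (5.24×10^11)^(1/4) = 851 K.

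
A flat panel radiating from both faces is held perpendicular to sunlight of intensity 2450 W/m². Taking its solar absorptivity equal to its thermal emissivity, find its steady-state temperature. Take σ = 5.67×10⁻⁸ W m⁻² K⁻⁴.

Absorbed flux αS = emitted flux 2εσT⁴ per unit area; with α = ε this gives T = (S/2σ)^(1/4).
T = (2450 / (2 × 5.67×10⁻⁸))^(1/4) = (2.16×10^10)^(1/4).
T = 383 K.

T ≈ 383 K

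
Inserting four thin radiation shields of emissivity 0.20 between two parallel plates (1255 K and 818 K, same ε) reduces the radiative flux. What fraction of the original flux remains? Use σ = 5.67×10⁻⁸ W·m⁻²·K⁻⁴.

ratio ≈ 0.200

With N identical shields there are N+1 = 5 gaps in series, each with the same radiative resistance, so the flux falls to 1/(N+1) of its unshielded value.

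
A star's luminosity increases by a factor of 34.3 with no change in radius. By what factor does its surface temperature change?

factor ≈ 2.42

P ∝ T⁴ ⇒ T ∝ P^(1/4), so T scales by (34.3)^(1/4) = 2.42.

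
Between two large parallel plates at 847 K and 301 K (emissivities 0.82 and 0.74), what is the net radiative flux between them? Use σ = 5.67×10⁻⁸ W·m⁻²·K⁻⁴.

q ≈ 18300 W/m²

For two large parallel gray plates, q = σ(T₁⁴ − T₂⁴) / (1/ε₁ + 1/ε₂ − 1).
1/ε₁ + 1/ε₂ − 1 = 1/0.82 + 1/0.74 − 1 = 1.571.
T₁⁴ − T₂⁴ = 5.15×10^11 − 8.21×10^9 = 5.06×10^11 K⁴.
q = 5.67×10⁻⁸ × 5.06×10^11 / 1.571 = 18300 W/m².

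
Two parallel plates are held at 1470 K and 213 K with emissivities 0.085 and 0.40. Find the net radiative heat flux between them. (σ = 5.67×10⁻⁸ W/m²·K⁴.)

For two large parallel gray plates, q = σ(T₁⁴ − T₂⁴) / (1/ε₁ + 1/ε₂ − 1).
1/ε₁ + 1/ε₂ − 1 = 1/0.085 + 1/0.40 − 1 = 13.26.
T₁⁴ − T₂⁴ = 4.67×10^12 − 2.06×10^9 = 4.67×10^12 K⁴.
q = 5.67×10⁻⁸ × 4.67×10^12 / 13.26 = 20000 W/m².

q ≈ 20000 W/m²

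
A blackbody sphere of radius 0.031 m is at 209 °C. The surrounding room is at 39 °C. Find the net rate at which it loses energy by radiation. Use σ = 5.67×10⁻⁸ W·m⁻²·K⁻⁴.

Q ≈ 30.5 W

A = 4πr² = 4π × (0.031)² = 0.0121 m².
Convert: 209 °C = 482 K; 39 °C = 312 K.
Q = σA(T⁴ − T_s⁴). T⁴ − T_s⁴ = (482)⁴ − (312)⁴ = 5.40×10^10 − 9.48×10^9 = 4.45×10^10 K⁴.
Q = 5.67×10⁻⁸ × 0.0121 × 4.45×10^10 = 30.5 W.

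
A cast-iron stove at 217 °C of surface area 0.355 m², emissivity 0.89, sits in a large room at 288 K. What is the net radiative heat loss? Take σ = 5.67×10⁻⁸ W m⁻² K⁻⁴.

Q ≈ 909 W

Convert: 217 °C = 490 K.
Q = εσA(T⁴ − T_s⁴). T⁴ − T_s⁴ = (490)⁴ − (288)⁴ = 5.76×10^10 − 6.88×10^9 = 5.08×10^10 K⁴.
Q = 0.89 × 5.67×10⁻⁸ × 0.355 × 5.08×10^10 = 909 W.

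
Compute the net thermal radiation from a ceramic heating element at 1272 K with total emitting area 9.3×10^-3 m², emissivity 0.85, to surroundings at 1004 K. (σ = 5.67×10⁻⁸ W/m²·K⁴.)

Q = εσA(T⁴ − T_s⁴). T⁴ − T_s⁴ = (1272)⁴ − (1004)⁴ = 2.62×10^12 − 1.02×10^12 = 1.60×10^12 K⁴.
Q = 0.85 × 5.67×10⁻⁸ × 9.30×10^-3 × 1.60×10^12 = 718 W.

Q ≈ 718 W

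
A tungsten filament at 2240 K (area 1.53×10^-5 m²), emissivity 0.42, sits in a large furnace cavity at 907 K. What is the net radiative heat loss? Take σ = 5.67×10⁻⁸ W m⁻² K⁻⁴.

Q = εσA(T⁴ − T_s⁴). T⁴ − T_s⁴ = (2240)⁴ − (907)⁴ = 2.52×10^13 − 6.77×10^11 = 2.45×10^13 K⁴.
Q = 0.42 × 5.67×10⁻⁸ × 1.53×10^-5 × 2.45×10^13 = 8.93 W.

Q ≈ 8.93 W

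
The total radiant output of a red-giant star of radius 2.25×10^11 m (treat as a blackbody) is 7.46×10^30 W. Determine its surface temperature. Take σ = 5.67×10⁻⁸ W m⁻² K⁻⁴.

T ≈ 3790 K

A = 4πr² = 4π × (2.25×10^11)² = 6.36×10^23 m².
From P = σAT⁴, T = (P / σA)^(1/4) = (7.46×10^30 / (5.67×10⁻⁸ × 6.36×10^23))^(1/4).
T = (2.07×10^14)^(1/4) = 3790 K.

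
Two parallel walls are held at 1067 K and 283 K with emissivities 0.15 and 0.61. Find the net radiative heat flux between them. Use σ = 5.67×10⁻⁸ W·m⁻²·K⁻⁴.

q ≈ 10000 W/m²

For two large parallel gray plates, q = σ(T₁⁴ − T₂⁴) / (1/ε₁ + 1/ε₂ − 1).
1/ε₁ + 1/ε₂ − 1 = 1/0.15 + 1/0.61 − 1 = 7.306.
T₁⁴ − T₂⁴ = 1.30×10^12 − 6.41×10^9 = 1.29×10^12 K⁴.
q = 5.67×10⁻⁸ × 1.29×10^12 / 7.306 = 10000 W/m².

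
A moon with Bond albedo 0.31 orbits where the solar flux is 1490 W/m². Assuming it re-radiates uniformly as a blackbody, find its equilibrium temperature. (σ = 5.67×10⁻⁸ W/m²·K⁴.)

Power absorbed = (1−a)S·πR²; power emitted = 4πR²σT⁴. Equating and cancelling πR²:
T = ((1−a)S / 4σ)^(1/4) = (1030 / (4 × 5.67×10⁻⁸))^(1/4) = (4.53×10^9)^(1/4).
T = 259 K.

T ≈ 259 K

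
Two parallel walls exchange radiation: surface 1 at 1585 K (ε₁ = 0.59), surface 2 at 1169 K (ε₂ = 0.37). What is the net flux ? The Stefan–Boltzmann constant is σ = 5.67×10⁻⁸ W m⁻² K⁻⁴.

q ≈ 74200 W/m²

For two large parallel gray plates, q = σ(T₁⁴ − T₂⁴) / (1/ε₁ + 1/ε₂ − 1).
1/ε₁ + 1/ε₂ − 1 = 1/0.59 + 1/0.37 − 1 = 3.398.
T₁⁴ − T₂⁴ = 6.31×10^12 − 1.87×10^12 = 4.44×10^12 K⁴.
q = 5.67×10⁻⁸ × 4.44×10^12 / 3.398 = 74200 W/m².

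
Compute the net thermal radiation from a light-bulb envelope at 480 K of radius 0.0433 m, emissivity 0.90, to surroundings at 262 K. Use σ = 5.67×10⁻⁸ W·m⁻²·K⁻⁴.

Q ≈ 58.2 W

A = 4πr² = 4π × (0.0433)² = 0.0236 m².
Q = εσA(T⁴ − T_s⁴). T⁴ − T_s⁴ = (480)⁴ − (262)⁴ = 5.31×10^10 − 4.71×10^9 = 4.84×10^10 K⁴.
Q = 0.90 × 5.67×10⁻⁸ × 0.0236 × 4.84×10^10 = 58.2 W.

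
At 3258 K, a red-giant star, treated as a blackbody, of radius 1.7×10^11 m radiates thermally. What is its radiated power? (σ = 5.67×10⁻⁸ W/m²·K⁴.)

A = 4πr² = 4π × (1.7×10^11)² = 3.63×10^23 m².
P = σAT⁴ = 5.67×10⁻⁸ × 3.63×10^23 × (3258)⁴ = 5.67×10⁻⁸ × 3.63×10^23 × 1.13×10^14.
P = 2.32×10^30 W.

P ≈ 2.32×10^30 W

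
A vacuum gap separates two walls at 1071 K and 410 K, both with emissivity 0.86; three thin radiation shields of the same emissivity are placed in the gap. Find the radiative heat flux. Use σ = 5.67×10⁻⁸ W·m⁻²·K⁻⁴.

q ≈ 13800 W/m²

Each of the 4 gaps contributes resistance (2/ε − 1) = 2/0.86 − 1 = 1.326; total = 5.302.
q = σ(T₁⁴ − T₂⁴) / 5.302 = 5.67×10⁻⁸ × 1.29×10^12 / 5.302 = 13800 W/m².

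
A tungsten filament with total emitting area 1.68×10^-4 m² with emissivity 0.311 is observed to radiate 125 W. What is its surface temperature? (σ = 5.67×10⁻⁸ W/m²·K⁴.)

From P = εσAT⁴, T = (P / εσA)^(1/4) = (125 / (0.311 × 5.67×10⁻⁸ × 1.68×10^-4))^(1/4).
T = (4.22×10^13)^(1/4) = 2550 K.

T ≈ 2550 K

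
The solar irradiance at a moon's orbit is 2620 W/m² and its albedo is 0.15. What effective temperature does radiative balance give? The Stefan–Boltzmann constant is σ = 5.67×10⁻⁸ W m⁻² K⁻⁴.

T ≈ 315 K

Power absorbed = (1−a)S·πR²; power emitted = 4πR²σT⁴. Equating and cancelling πR²:
T = ((1−a)S / 4σ)^(1/4) = (2230 / (4 × 5.67×10⁻⁸))^(1/4) = (9.82×10^9)^(1/4).
T = 315 K.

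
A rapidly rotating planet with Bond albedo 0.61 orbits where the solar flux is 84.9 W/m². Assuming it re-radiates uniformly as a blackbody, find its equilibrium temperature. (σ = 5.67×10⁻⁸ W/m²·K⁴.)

Power absorbed = (1−a)S·πR²; power emitted = 4πR²σT⁴. Equating and cancelling πR²:
T = ((1−a)S / 4σ)^(1/4) = (33.1 / (4 × 5.67×10⁻⁸))^(1/4) = (1.46×10^8)^(1/4).
T = 110 K.

T ≈ 110 K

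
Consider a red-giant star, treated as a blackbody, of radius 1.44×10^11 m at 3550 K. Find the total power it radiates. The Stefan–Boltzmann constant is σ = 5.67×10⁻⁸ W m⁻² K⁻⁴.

A = 4πr² = 4π × (1.44×10^11)² = 2.61×10^23 m².
P = σAT⁴ = 5.67×10⁻⁸ × 2.61×10^23 × (3550)⁴ = 5.67×10⁻⁸ × 2.61×10^23 × 1.59×10^14.
P = 2.35×10^30 W.

P ≈ 2.35×10^30 W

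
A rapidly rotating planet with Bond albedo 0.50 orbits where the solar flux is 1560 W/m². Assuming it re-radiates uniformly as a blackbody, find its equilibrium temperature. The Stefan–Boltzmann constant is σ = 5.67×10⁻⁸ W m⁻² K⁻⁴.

Power absorbed = (1−a)S·πR²; power emitted = 4πR²σT⁴. Equating and cancelling πR²:
T = ((1−a)S / 4σ)^(1/4) = (780 / (4 × 5.67×10⁻⁸))^(1/4) = (3.44×10^9)^(1/4).
T = 242 K.

T ≈ 242 K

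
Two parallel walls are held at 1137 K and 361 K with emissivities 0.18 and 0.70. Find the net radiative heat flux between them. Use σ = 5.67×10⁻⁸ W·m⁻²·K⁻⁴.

q ≈ 15700 W/m²

For two large parallel gray plates, q = σ(T₁⁴ − T₂⁴) / (1/ε₁ + 1/ε₂ − 1).
1/ε₁ + 1/ε₂ − 1 = 1/0.18 + 1/0.70 − 1 = 5.984.
T₁⁴ − T₂⁴ = 1.67×10^12 − 1.70×10^10 = 1.65×10^12 K⁴.
q = 5.67×10⁻⁸ × 1.65×10^12 / 5.984 = 15700 W/m².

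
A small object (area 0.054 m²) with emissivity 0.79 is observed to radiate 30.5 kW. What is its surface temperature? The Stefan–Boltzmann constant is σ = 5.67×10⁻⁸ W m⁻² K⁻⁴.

T ≈ 1880 K

From P = εσAT⁴, T = (P / εσA)^(1/4) = (30500 / (0.79 × 5.67×10⁻⁸ × 0.0540))^(1/4).
T = (1.26×10^13)^(1/4) = 1880 K.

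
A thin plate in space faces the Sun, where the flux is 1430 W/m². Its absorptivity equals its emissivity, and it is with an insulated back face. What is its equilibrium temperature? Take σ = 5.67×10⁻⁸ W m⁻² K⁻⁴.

Absorbed flux αS = emitted flux εσT⁴ (one radiating face); with α = ε, T = (S/σ)^(1/4).
T = (1430 / 5.67×10⁻⁸)^(1/4) = (2.52×10^10)^(1/4).
T = 399 K.

T ≈ 399 K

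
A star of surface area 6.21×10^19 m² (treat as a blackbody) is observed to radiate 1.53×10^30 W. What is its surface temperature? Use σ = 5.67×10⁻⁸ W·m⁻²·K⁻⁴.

T ≈ 25700 K

From P = σAT⁴, T = (P / σA)^(1/4) = (1.53×10^30 / (5.67×10⁻⁸ × 6.21×10^19))^(1/4).
T = (4.35×10^17)^(1/4) = 25700 K.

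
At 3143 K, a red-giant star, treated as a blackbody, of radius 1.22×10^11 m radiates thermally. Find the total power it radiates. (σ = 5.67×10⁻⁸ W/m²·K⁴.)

P ≈ 1.03×10^30 W

A = 4πr² = 4π × (1.22×10^11)² = 1.87×10^23 m².
P = σAT⁴ = 5.67×10⁻⁸ × 1.87×10^23 × (3143)⁴ = 5.67×10⁻⁸ × 1.87×10^23 × 9.76×10^13.
P = 1.03×10^30 W.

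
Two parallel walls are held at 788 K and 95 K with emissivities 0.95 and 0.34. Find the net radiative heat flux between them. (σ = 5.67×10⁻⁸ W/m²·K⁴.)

For two large parallel gray plates, q = σ(T₁⁴ − T₂⁴) / (1/ε₁ + 1/ε₂ − 1).
1/ε₁ + 1/ε₂ − 1 = 1/0.95 + 1/0.34 − 1 = 2.994.
T₁⁴ − T₂⁴ = 3.86×10^11 − 8.15×10^7 = 3.85×10^11 K⁴.
q = 5.67×10⁻⁸ × 3.85×10^11 / 2.994 = 7300 W/m².

q ≈ 7300 W/m²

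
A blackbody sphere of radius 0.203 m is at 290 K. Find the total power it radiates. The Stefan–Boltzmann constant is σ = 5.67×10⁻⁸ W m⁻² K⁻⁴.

A = 4πr² = 4π × (0.203)² = 0.518 m².
P = σAT⁴ = 5.67×10⁻⁸ × 0.518 × (290)⁴ = 5.67×10⁻⁸ × 0.518 × 7.07×10^9.
P = 208 W.

P ≈ 208 W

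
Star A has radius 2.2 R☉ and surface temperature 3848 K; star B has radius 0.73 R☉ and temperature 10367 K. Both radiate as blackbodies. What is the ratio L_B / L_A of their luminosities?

L = 4πR²σT⁴ ∝ R²T⁴, so L_B/L_A = (0.73/2.2)² × (10367/3848)⁴ = 0.110 × 52.7 = 5.80.

L_B/L_A ≈ 5.80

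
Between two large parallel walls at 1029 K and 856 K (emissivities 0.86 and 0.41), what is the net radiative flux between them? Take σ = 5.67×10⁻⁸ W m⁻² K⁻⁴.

q ≈ 12700 W/m²

For two large parallel gray plates, q = σ(T₁⁴ − T₂⁴) / (1/ε₁ + 1/ε₂ − 1).
1/ε₁ + 1/ε₂ − 1 = 1/0.86 + 1/0.41 − 1 = 2.602.
T₁⁴ − T₂⁴ = 1.12×10^12 − 5.37×10^11 = 5.84×10^11 K⁴.
q = 5.67×10⁻⁸ × 5.84×10^11 / 2.602 = 12700 W/m².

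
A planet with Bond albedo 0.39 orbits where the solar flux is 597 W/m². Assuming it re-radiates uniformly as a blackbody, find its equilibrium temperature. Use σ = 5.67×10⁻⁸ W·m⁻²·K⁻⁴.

Power absorbed = (1−a)S·πR²; power emitted = 4πR²σT⁴. Equating and cancelling πR²:
T = ((1−a)S / 4σ)^(1/4) = (364 / (4 × 5.67×10⁻⁸))^(1/4) = (1.61×10^9)^(1/4).
T = 200 K.

T ≈ 200 K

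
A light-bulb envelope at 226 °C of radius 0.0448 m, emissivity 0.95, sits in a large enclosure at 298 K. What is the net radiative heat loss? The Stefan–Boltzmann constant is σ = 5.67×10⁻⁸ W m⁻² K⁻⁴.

A = 4πr² = 4π × (0.0448)² = 0.0252 m².
Convert: 226 °C = 499 K.
Q = εσA(T⁴ − T_s⁴). T⁴ − T_s⁴ = (499)⁴ − (298)⁴ = 6.20×10^10 − 7.89×10^9 = 5.41×10^10 K⁴.
Q = 0.95 × 5.67×10⁻⁸ × 0.0252 × 5.41×10^10 = 73.5 W.

Q ≈ 73.5 W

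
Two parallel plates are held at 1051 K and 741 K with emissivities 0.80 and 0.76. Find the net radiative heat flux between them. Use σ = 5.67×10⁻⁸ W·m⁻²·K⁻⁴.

q ≈ 33300 W/m²

For two large parallel gray plates, q = σ(T₁⁴ − T₂⁴) / (1/ε₁ + 1/ε₂ − 1).
1/ε₁ + 1/ε₂ − 1 = 1/0.80 + 1/0.76 − 1 = 1.566.
T₁⁴ − T₂⁴ = 1.22×10^12 − 3.01×10^11 = 9.19×10^11 K⁴.
q = 5.67×10⁻⁸ × 9.19×10^11 / 1.566 = 33300 W/m².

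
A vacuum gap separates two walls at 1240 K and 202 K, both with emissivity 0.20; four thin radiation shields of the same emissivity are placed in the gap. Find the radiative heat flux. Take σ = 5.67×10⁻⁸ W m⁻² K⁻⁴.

Each of the 5 gaps contributes resistance (2/ε − 1) = 2/0.20 − 1 = 9.000; total = 45.00.
q = σ(T₁⁴ − T₂⁴) / 45.00 = 5.67×10⁻⁸ × 2.36×10^12 / 45.00 = 2980 W/m².

q ≈ 2980 W/m²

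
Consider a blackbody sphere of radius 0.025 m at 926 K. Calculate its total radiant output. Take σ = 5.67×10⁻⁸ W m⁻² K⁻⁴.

P ≈ 327 W

A = 4πr² = 4π × (0.025)² = 7.85×10^-3 m².
P = σAT⁴ = 5.67×10⁻⁸ × 7.85×10^-3 × (926)⁴ = 5.67×10⁻⁸ × 7.85×10^-3 × 7.35×10^11.
P = 327 W.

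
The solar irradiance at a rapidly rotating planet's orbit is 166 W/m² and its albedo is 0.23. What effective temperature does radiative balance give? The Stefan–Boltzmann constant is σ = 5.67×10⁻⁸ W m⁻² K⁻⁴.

T ≈ 154 K

Power absorbed = (1−a)S·πR²; power emitted = 4πR²σT⁴. Equating and cancelling πR²:
T = ((1−a)S / 4σ)^(1/4) = (128 / (4 × 5.67×10⁻⁸))^(1/4) = (5.64×10^8)^(1/4).
T = 154 K.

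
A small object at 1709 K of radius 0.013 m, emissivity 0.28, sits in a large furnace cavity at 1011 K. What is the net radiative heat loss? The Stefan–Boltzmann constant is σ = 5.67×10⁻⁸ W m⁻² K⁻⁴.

Q ≈ 252 W

A = 4πr² = 4π × (0.013)² = 2.12×10^-3 m².
Q = εσA(T⁴ − T_s⁴). T⁴ − T_s⁴ = (1709)⁴ − (1011)⁴ = 8.53×10^12 − 1.04×10^12 = 7.49×10^12 K⁴.
Q = 0.28 × 5.67×10⁻⁸ × 2.12×10^-3 × 7.49×10^12 = 252 W.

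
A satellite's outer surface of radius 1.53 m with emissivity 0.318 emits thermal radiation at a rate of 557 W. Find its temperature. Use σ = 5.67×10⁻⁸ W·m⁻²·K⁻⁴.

A = 4πr² = 4π × (1.53)² = 29.4 m².
From P = εσAT⁴, T = (P / εσA)^(1/4) = (557 / (0.318 × 5.67×10⁻⁸ × 29.4))^(1/4).
T = (1.05×10^9)^(1/4) = 180 K.

T ≈ 180 K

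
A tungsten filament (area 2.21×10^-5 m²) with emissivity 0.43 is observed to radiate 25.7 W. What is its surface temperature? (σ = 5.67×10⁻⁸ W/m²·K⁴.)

From P = εσAT⁴, T = (P / εσA)^(1/4) = (25.7 / (0.43 × 5.67×10⁻⁸ × 2.21×10^-5))^(1/4).
T = (4.77×10^13)^(1/4) = 2630 K.

T ≈ 2630 K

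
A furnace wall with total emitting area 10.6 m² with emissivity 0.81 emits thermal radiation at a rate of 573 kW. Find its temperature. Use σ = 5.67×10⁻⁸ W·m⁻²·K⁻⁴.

From P = εσAT⁴, T = (P / εσA)^(1/4) = (5.73×10^5 / (0.81 × 5.67×10⁻⁸ × 10.6))^(1/4).
T = (1.18×10^12)^(1/4) = 1040 K.

T ≈ 1040 K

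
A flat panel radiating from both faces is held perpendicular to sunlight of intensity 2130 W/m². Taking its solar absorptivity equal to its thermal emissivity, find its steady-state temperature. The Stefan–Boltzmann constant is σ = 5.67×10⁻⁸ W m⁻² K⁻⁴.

T ≈ 370 K

Absorbed flux αS = emitted flux 2εσT⁴ per unit area; with α = ε this gives T = (S/2σ)^(1/4).
T = (2130 / (2 × 5.67×10⁻⁸))^(1/4) = (1.88×10^10)^(1/4).
T = 370 K.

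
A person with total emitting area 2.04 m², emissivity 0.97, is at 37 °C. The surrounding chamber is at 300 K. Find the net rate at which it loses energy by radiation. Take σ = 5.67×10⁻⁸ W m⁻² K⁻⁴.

Q ≈ 127 W

Convert: 37 °C = 310 K.
Q = εσA(T⁴ − T_s⁴). T⁴ − T_s⁴ = (310)⁴ − (300)⁴ = 9.24×10^9 − 8.10×10^9 = 1.14×10^9 K⁴.
Q = 0.97 × 5.67×10⁻⁸ × 2.04 × 1.14×10^9 = 127 W.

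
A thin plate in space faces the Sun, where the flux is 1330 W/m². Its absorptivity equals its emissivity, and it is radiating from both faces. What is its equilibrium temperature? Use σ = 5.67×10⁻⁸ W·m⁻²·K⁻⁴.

T ≈ 329 K

Absorbed flux αS = emitted flux 2εσT⁴ per unit area; with α = ε this gives T = (S/2σ)^(1/4).
T = (1330 / (2 × 5.67×10⁻⁸))^(1/4) = (1.17×10^10)^(1/4).
T = 329 K.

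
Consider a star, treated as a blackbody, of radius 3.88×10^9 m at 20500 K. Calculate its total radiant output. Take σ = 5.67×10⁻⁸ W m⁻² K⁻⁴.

A = 4πr² = 4π × (3.88×10^9)² = 1.89×10^20 m².
P = σAT⁴ = 5.67×10⁻⁸ × 1.89×10^20 × (20500)⁴ = 5.67×10⁻⁸ × 1.89×10^20 × 1.77×10^17.
P = 1.89×10^30 W.

P ≈ 1.89×10^30 W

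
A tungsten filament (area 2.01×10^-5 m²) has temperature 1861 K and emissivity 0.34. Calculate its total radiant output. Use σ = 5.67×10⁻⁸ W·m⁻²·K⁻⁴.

P = εσAT⁴ = 0.34 × 5.67×10⁻⁸ × 2.01×10^-5 × (1861)⁴ = 0.34 × 5.67×10⁻⁸ × 2.01×10^-5 × 1.20×10^13.
P = 4.65 W.

P ≈ 4.65 W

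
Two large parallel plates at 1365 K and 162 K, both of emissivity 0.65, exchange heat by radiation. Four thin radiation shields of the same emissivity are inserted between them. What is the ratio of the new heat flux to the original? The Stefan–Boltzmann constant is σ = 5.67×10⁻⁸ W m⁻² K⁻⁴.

With N identical shields there are N+1 = 5 gaps in series, each with the same radiative resistance, so the flux falls to 1/(N+1) of its unshielded value.

ratio ≈ 0.200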